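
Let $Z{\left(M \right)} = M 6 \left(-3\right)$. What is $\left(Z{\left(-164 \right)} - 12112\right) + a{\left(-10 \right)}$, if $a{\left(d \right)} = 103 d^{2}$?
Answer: $1140$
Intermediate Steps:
$Z{\left(M \right)} = - 18 M$ ($Z{\left(M \right)} = 6 M \left(-3\right) = - 18 M$)
$\left(Z{\left(-164 \right)} - 12112\right) + a{\left(-10 \right)} = \left(\left(-18\right) \left(-164\right) - 12112\right) + 103 \left(-10\right)^{2} = \left(2952 - 12112\right) + 103 \cdot 100 = -9160 + 10300 = 1140$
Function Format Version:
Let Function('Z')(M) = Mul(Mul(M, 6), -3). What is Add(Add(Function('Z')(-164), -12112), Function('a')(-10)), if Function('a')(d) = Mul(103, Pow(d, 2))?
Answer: 1140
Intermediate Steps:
Function('Z')(M) = Mul(-18, M) (Function('Z')(M) = Mul(Mul(6, M), -3) = Mul(-18, M))
Add(Add(Function('Z')(-164), -12112), Function('a')(-10)) = Add(Add(Mul(-18, -164), -12112), Mul(103, Pow(-10, 2))) = Add(Add(2952, -12112), Mul(103, 100)) = Add(-9160, 10300) = 1140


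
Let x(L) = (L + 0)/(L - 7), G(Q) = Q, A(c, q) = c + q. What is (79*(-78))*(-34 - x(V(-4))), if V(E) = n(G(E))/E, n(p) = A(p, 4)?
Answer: 209508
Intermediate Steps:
n(p) = 4 + p (n(p) = p + 4 = 4 + p)
V(E) = (4 + E)/E
x(L) = L/(-7 + L)
(79*(-78))*(-34 - x(V(-4))) = (79*(-78))*(-34 - (4 - 4)/(-4)/(-7 + (4 - 4)/(-4))) = -6162*(-34 - (-¼*0)/(-7 - ¼*0)) = -6162*(-34 - 0/(-7 + 0)) = -6162*(-34 - 0/(-7)) = -6162*(-34 - 0*(-1)/7) = -6162*(-34 - 1*0) = -6162*(-34 + 0) = -6162*(-34) = 209508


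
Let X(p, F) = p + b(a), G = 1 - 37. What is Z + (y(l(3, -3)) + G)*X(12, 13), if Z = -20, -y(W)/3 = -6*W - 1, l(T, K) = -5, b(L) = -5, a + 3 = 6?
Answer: -881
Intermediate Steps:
a = 3 (a = -3 + 6 = 3)
y(W) = 3 + 18*W (y(W) = -3*(-6*W - 1) = -3*(-1 - 6*W) = 3 + 18*W)
G = -36
X(p, F) = -5 + p (X(p, F) = p - 5 = -5 + p)
Z + (y(l(3, -3)) + G)*X(12, 13) = -20 + ((3 + 18*(-5)) - 36)*(-5 + 12) = -20 + ((3 - 90) - 36)*7 = -20 + (-87 - 36)*7 = -20 - 123*7 = -20 - 861 = -881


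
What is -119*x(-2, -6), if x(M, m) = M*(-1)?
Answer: -238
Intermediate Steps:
x(M, m) = -M
-119*x(-2, -6) = -(-119)*(-2) = -119*2 = -238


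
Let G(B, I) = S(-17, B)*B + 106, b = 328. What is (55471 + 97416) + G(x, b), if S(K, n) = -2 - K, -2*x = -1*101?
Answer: 307501/2 ≈ 1.5375e+5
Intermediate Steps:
x = 101/2 (x = -(-1)*101/2 = -½*(-101) = 101/2 ≈ 50.500)
G(B, I) = 106 + 15*B (G(B, I) = (-2 - 1*(-17))*B + 106 = (-2 + 17)*B + 106 = 15*B + 106 = 106 + 15*B)
(55471 + 97416) + G(x, b) = (55471 + 97416) + (106 + 15*(101/2)) = 152887 + (106 + 1515/2) = 152887 + 1727/2 = 307501/2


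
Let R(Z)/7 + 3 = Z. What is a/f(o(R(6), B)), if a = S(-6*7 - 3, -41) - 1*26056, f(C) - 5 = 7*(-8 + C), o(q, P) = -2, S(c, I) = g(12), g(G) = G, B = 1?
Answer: 26044/65 ≈ 400.68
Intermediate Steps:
R(Z) = -21 + 7*Z
S(c, I) = 12
f(C) = -51 + 7*C (f(C) = 5 + 7*(-8 + C) = 5 + (-56 + 7*C) = -51 + 7*C)
a = -26044 (a = 12 - 1*26056 = 12 - 26056 = -26044)
a/f(o(R(6), B)) = -26044/(-51 + 7*(-2)) = -26044/(-51 - 14) = -26044/(-65) = -26044*(-1/65) = 26044/65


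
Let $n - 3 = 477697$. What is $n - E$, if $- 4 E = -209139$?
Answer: $\frac{1701661}{4} \approx 4.2542 \cdot 10^{5}$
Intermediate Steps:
$n = 477700$ ($n = 3 + 477697 = 477700$)
$E = \frac{209139}{4}$ ($E = \left(- \frac{1}{4}\right) \left(-209139\right) = \frac{209139}{4} \approx 52285.0$)
$n - E = 477700 - \frac{209139}{4} = \frac{1701661}{4}$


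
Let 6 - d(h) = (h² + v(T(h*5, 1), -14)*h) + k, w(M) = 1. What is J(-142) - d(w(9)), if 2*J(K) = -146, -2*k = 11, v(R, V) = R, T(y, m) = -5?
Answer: -177/2 ≈ -88.500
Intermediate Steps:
k = -11/2 (k = -½*11 = -11/2 ≈ -5.5000)
J(K) = -73 (J(K) = (½)*(-146) = -73)
d(h) = 23/2 - h² + 5*h (d(h) = 6 - ((h² - 5*h) - 11/2) = 6 - (-11/2 + h² - 5*h) = 6 + (11/2 - h² + 5*h) = 23/2 - h² + 5*h)
J(-142) - d(w(9)) = -73 - (23/2 - 1*1² + 5*1) = -73 - (23/2 - 1*1 + 5) = -73 - (23/2 - 1 + 5) = -73 - 1*31/2 = -73 - 31/2 = -177/2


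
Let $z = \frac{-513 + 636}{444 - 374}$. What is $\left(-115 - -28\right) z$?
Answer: $- \frac{10701}{70} \approx -152.87$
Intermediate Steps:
$z = \frac{123}{70} \approx 1.7571$
$\left(-115 - -28\right) z = \left(-115 - -28\right) \frac{123}{70} = \left(-115 + 28\right) \frac{123}{70} = \left(-87\right) \frac{123}{70} = - \frac{10701}{70}$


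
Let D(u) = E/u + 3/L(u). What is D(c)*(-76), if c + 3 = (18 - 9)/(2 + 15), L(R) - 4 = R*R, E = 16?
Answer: 7199347/15330 ≈ 469.62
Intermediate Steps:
L(R) = 4 + R² (L(R) = 4 + R*R = 4 + R²)
c = -42/17 (c = -3 + (18 - 9)/(2 + 15) = -3 + 9/17 = -42/17 ≈ -2.4706)
D(u) = 3/(4 + u²) + 16/u (D(u) = 16/u + 3/(4 + u²) = 3/(4 + u²) + 16/u)
D(c)*(-76) = (3/(4 + (-42/17)²) + 16/(-42/17))*(-76) = (3/(4 + 1764/289) + 16*(-17/42))*(-76) = (3/(2920/289) - 136/21)*(-76) = (3*(289/2920) - 136/21)*(-76) = (867/2920 - 136/21)*(-76) = -378913/61320*(-76) = 7199347/15330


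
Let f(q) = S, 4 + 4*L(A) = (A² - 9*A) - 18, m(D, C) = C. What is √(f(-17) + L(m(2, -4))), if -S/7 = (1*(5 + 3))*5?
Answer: I*√1090/2 ≈ 16.508*I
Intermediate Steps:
L(A) = -11/2 - 9*A/4 + A²/4 (L(A) = -1 + ((A² - 9*A) - 18)/4 = -1 + (-18 + A² - 9*A)/4 = -1 + (-9/2 - 9*A/4 + A²/4) = -11/2 - 9*A/4 + A²/4)
S = -280 (S = -7*1*(5 + 3)*5 = -7*1*8*5 = -56*5 = -7*40 = -280)
f(q) = -280
√(f(-17) + L(m(2, -4))) = √(-280 + (-11/2 - 9/4*(-4) + (¼)*(-4)²)) = √(-280 + (-11/2 + 9 + (¼)*16)) = √(-280 + (-11/2 + 9 + 4)) = √(-280 + 15/2) = √(-545/2) = I*√1090/2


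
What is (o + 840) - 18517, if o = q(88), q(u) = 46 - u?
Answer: -17719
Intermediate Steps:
o = -42 (o = 46 - 1*88 = 46 - 88 = -42)
(o + 840) - 18517 = (-42 + 840) - 18517 = 798 - 18517 = -17719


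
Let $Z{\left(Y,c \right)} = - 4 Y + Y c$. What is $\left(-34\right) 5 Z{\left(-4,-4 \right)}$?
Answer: $-5440$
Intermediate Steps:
$\left(-34\right) 5 Z{\left(-4,-4 \right)} = \left(-34\right) 5 \left(- 4 \left(-4 - 4\right)\right) = - 170 \left(\left(-4\right) \left(-8\right)\right) = \left(-170\right) 32 = -5440$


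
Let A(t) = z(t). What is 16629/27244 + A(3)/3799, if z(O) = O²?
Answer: 63418767/103499956 ≈ 0.61274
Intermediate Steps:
A(t) = t²
16629/27244 + A(3)/3799 = 16629/27244 + 3²/3799 = 16629*(1/27244) + 9*(1/3799) = 16629/27244 + 9/3799 = 63418767/103499956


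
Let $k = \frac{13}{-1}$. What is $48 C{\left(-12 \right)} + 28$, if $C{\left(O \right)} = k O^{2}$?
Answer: $-89828$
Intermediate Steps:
$k = -13$ ($k = 13 \left(-1\right) = -13$)
$C{\left(O \right)} = - 13 O^{2}$
$48 C{\left(-12 \right)} + 28 = 48 \left(- 13 \left(-12\right)^{2}\right) + 28 = 48 \left(\left(-13\right) 144\right) + 28 = 48 \left(-1872\right) + 28 = -89856 + 28 = -89828$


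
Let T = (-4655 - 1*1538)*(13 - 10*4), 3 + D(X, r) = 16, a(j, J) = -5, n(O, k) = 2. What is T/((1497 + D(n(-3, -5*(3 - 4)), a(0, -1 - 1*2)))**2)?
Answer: 167211/2280100 ≈ 0.073335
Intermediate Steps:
D(X, r) = 13 (D(X, r) = -3 + 16 = 13)
T = 167211 (T = (-4655 - 1538)*(13 - 40) = -6193*(-27) = 167211)
T/((1497 + D(n(-3, -5*(3 - 4)), a(0, -1 - 1*2)))**2) = 167211/((1497 + 13)**2) = 167211/(1510**2) = 167211/2280100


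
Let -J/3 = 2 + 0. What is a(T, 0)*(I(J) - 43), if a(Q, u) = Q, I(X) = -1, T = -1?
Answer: 44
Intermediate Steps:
J = -6 (J = -3*(2 + 0) = -3*2 = -6)
a(T, 0)*(I(J) - 43) = -(-1 - 43) = -1*(-44) = 44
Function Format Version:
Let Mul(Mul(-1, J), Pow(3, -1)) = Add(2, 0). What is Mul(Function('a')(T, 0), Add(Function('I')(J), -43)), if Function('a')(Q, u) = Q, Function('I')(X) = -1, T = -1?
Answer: 44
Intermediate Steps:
J = -6 (J = Mul(-3, Add(2, 0)) = Mul(-3, 2) = -6)
Mul(Function('a')(T, 0), Add(Function('I')(J), -43)) = Mul(-1, Add(-1, -43)) = Mul(-1, -44) = 44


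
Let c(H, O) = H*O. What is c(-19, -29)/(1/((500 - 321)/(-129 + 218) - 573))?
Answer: -28000718/89 ≈ -3.1462e+5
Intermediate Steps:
c(-19, -29)/(1/((500 - 321)/(-129 + 218) - 573)) = (-19*(-29))/(1/((500 - 321)/(-129 + 218) - 573)) = 551/(1/(179/89 - 573)) = 551/(1/(-50818/89)) = 551/(-89/50818) = 551*(-50818/89) = -28000718/89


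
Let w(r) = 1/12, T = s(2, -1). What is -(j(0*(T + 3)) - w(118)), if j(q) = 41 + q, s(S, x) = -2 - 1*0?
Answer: -491/12 ≈ -40.917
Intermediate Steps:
s(S, x) = -2 (s(S, x) = -2 + 0 = -2)
T = -2
w(r) = 1/12
-(j(0*(T + 3)) - w(118)) = -((41 + 0*(-2 + 3)) - 1*1/12) = -((41 + 0*1) - 1/12) = -((41 + 0) - 1/12) = -(41 - 1/12) = -1*491/12 = -491/12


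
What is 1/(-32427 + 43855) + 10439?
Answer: 119296893/11428 ≈ 10439.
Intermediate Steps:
1/(-32427 + 43855) + 10439 = 1/11428 + 10439 = 119296893/11428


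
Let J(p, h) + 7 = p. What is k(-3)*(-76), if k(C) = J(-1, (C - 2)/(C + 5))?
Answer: 608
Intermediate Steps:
J(p, h) = -7 + p
k(C) = -8 (k(C) = -7 - 1 = -8)
k(-3)*(-76) = -8*(-76) = 608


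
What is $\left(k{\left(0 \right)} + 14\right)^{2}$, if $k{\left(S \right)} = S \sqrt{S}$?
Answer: $196$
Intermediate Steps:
$k{\left(S \right)} = S^{\frac{3}{2}}$
$\left(k{\left(0 \right)} + 14\right)^{2} = \left(0^{\frac{3}{2}} + 14\right)^{2} = \left(0 + 14\right)^{2} = 14^{2} = 196$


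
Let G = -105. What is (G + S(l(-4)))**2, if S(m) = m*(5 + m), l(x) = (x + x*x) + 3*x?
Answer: 11025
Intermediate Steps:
l(x) = x**2 + 4*x (l(x) = (x + x**2) + 3*x = x**2 + 4*x)
(G + S(l(-4)))**2 = (-105 + (-4*(4 - 4))*(5 - 4*(4 - 4)))**2 = (-105 + (-4*0)*(5 - 4*0))**2 = (-105 + 0*(5 + 0))**2 = (-105 + 0*5)**2 = (-105 + 0)**2 = (-105)**2 = 11025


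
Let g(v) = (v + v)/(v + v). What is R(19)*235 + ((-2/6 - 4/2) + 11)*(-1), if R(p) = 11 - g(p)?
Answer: 7024/3 ≈ 2341.3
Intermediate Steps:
g(v) = 1 (g(v) = (2*v)/((2*v)) = (2*v)*(1/(2*v)) = 1)
R(p) = 10 (R(p) = 11 - 1*1 = 11 - 1 = 10)
R(19)*235 + ((-2/6 - 4/2) + 11)*(-1) = 10*235 + ((-2/6 - 4/2) + 11)*(-1) = 2350 + ((-2*⅙ - 4*½) + 11)*(-1) = 2350 + ((-⅓ - 2) + 11)*(-1) = 2350 + (-7/3 + 11)*(-1) = 2350 + (26/3)*(-1) = 2350 - 26/3 = 7024/3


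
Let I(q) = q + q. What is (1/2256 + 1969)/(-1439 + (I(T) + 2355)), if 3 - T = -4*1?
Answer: 888413/419616 ≈ 2.1172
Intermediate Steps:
T = 7 (T = 3 - (-4) = 3 - 1*(-4) = 3 + 4 = 7)
I(q) = 2*q
(1/2256 + 1969)/(-1439 + (I(T) + 2355)) = (1/2256 + 1969)/(-1439 + (2*7 + 2355)) = (1/2256 + 1969)/(-1439 + (14 + 2355)) = 4442065/(2256*(-1439 + 2369)) = (4442065/2256)/930 = (4442065/2256)*(1/930) = 888413/419616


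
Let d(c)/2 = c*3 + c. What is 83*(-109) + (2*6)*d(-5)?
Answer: -9527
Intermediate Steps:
d(c) = 8*c (d(c) = 2*(c*3 + c) = 2*(3*c + c) = 2*(4*c) = 8*c)
83*(-109) + (2*6)*d(-5) = 83*(-109) + (2*6)*(8*(-5)) = -9047 + 12*(-40) = -9047 - 480 = -9527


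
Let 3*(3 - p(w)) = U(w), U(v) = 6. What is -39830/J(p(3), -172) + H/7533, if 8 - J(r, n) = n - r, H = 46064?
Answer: -291701806/1363473 ≈ -213.94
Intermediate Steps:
p(w) = 1 (p(w) = 3 - ⅓*6 = 3 - 2 = 1)
J(r, n) = 8 + r - n (J(r, n) = 8 - (n - r) = 8 + (r - n) = 8 + r - n)
-39830/J(p(3), -172) + H/7533 = -39830/(8 + 1 - 1*(-172)) + 46064/7533 = -39830/(8 + 1 + 172) + 46064*(1/7533) = -39830/181 + 46064/7533 = -291701806/1363473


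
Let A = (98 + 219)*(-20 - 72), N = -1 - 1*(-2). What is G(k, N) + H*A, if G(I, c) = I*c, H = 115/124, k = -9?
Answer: -838744/31 ≈ -27056.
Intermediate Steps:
H = 115/124 (H = 115*(1/124) = 115/124 ≈ 0.92742)
N = 1 (N = -1 + 2 = 1)
A = -29164 (A = 317*(-92) = -29164)
G(k, N) + H*A = -9*1 + (115/124)*(-29164) = -9 - 838465/31 = -838744/31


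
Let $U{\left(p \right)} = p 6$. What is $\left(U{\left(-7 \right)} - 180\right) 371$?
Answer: $-82362$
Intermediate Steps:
$U{\left(p \right)} = 6 p$
$\left(U{\left(-7 \right)} - 180\right) 371 = \left(6 \left(-7\right) - 180\right) 371 = \left(-42 - 180\right) 371 = \left(-222\right) 371 = -82362$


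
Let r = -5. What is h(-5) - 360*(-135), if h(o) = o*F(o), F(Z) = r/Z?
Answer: 48595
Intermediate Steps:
F(Z) = -5/Z
h(o) = -5 (h(o) = o*(-5/o) = -5)
h(-5) - 360*(-135) = -5 - 360*(-135) = -5 + 48600 = 48595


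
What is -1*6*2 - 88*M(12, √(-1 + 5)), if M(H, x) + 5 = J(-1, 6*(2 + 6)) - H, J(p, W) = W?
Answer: -2740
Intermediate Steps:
M(H, x) = 43 - H (M(H, x) = -5 + (6*(2 + 6) - H) = -5 + (6*8 - H) = -5 + (48 - H) = 43 - H)
-1*6*2 - 88*M(12, √(-1 + 5)) = -1*6*2 - 88*(43 - 1*12) = -6*2 - 88*(43 - 12) = -12 - 88*31 = -12 - 2728 = -2740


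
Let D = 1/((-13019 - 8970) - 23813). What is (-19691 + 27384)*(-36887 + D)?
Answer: -12997310998875/45802 ≈ -2.8377e+8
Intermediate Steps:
D = -1/45802 (D = 1/(-21989 - 23813) = 1/(-45802) = -1/45802 ≈ -2.1833e-5)
(-19691 + 27384)*(-36887 + D) = (-19691 + 27384)*(-36887 - 1/45802) = 7693*(-1689498375/45802) = -12997310998875/45802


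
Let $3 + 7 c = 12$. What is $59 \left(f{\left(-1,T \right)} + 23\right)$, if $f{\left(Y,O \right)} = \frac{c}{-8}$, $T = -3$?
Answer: $\frac{75461}{56} \approx 1347.5$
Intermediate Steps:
$c = \frac{9}{7}$ ($c = - \frac{3}{7} + \frac{1}{7} \cdot 12 = - \frac{3}{7} + \frac{12}{7} = \frac{9}{7} \approx 1.2857$)
$f{\left(Y,O \right)} = - \frac{9}{56}$ ($f{\left(Y,O \right)} = \frac{9}{7 \left(-8\right)} = \frac{9}{7} \left(- \frac{1}{8}\right) = - \frac{9}{56}$)
$59 \left(f{\left(-1,T \right)} + 23\right) = 59 \left(- \frac{9}{56} + 23\right) = 59 \cdot \frac{1279}{56} = \frac{75461}{56}$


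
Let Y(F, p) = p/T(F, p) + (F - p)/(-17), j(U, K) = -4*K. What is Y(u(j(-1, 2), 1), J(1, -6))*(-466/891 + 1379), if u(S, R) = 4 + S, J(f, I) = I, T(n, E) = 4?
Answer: -6141115/2754 ≈ -2229.9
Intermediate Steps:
Y(F, p) = -F/17 + 21*p/68 (Y(F, p) = p/4 + (F - p)/(-17) = p*(1/4) + (F - p)*(-1/17) = p/4 + (-F/17 + p/17) = -F/17 + 21*p/68)
Y(u(j(-1, 2), 1), J(1, -6))*(-466/891 + 1379) = (-(4 - 4*2)/17 + (21/68)*(-6))*(-466/891 + 1379) = (-(4 - 8)/17 - 63/34)*(-466*1/891 + 1379) = (-1/17*(-4) - 63/34)*(-466/891 + 1379) = (4/17 - 63/34)*(1228223/891) = -55/34*1228223/891 = -6141115/2754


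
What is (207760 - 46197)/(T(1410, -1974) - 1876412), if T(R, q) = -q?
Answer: -161563/1874438 ≈ -0.086193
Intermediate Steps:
(207760 - 46197)/(T(1410, -1974) - 1876412) = (207760 - 46197)/(-1*(-1974) - 1876412) = 161563/(1974 - 1876412) = 161563/(-1874438) = 161563*(-1/1874438) = -161563/1874438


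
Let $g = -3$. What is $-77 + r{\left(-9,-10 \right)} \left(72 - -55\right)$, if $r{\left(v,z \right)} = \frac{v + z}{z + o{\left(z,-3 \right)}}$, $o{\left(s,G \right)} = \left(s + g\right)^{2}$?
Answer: $- \frac{14656}{159} \approx -92.176$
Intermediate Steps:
$o{\left(s,G \right)} = \left(-3 + s\right)^{2}$ ($o{\left(s,G \right)} = \left(s - 3\right)^{2} = \left(-3 + s\right)^{2}$)
$r{\left(v,z \right)} = \frac{v + z}{z + \left(-3 + z\right)^{2}}$
$-77 + r{\left(-9,-10 \right)} \left(72 - -55\right) = -77 + \frac{-9 - 10}{-10 + \left(-3 - 10\right)^{2}} \left(72 - -55\right) = -77 + \frac{1}{-10 + \left(-13\right)^{2}} \left(-19\right) \left(72 + 55\right) = -77 + \frac{1}{-10 + 169} \left(-19\right) 127 = -77 + \frac{1}{159} \left(-19\right) 127 = -77 - \frac{2413}{159} = - \frac{14656}{159}$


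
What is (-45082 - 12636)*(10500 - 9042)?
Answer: -84152844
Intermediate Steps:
(-45082 - 12636)*(10500 - 9042) = -57718*1458 = -84152844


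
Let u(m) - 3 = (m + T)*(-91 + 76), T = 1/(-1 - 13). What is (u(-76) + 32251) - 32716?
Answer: 9507/14 ≈ 679.07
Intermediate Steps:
T = -1/14 (T = 1/(-14) = -1/14 ≈ -0.071429)
u(m) = 57/14 - 15*m (u(m) = 3 + (m - 1/14)*(-91 + 76) = 3 + (-1/14 + m)*(-15) = 3 + (15/14 - 15*m) = 57/14 - 15*m)
(u(-76) + 32251) - 32716 = ((57/14 - 15*(-76)) + 32251) - 32716 = ((57/14 + 1140) + 32251) - 32716 = (16017/14 + 32251) - 32716 = 467531/14 - 32716 = 9507/14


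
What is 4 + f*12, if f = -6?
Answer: -68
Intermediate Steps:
4 + f*12 = 4 - 6*12 = 4 - 72 = -68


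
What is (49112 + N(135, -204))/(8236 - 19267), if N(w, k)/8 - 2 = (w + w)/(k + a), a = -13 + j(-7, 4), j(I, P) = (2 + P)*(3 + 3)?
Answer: -2963336/665537 ≈ -4.4525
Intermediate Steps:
j(I, P) = 12 + 6*P (j(I, P) = (2 + P)*6 = 12 + 6*P)
a = 23 (a = -13 + (12 + 6*4) = -13 + (12 + 24) = -13 + 36 = 23)
N(w, k) = 16 + 16*w/(23 + k) (N(w, k) = 16 + 8*((w + w)/(k + 23)) = 16 + 8*((2*w)/(23 + k)) = 16 + 8*(2*w/(23 + k)) = 16 + 16*w/(23 + k))
(49112 + N(135, -204))/(8236 - 19267) = (49112 + 16*(23 - 204 + 135)/(23 - 204))/(8236 - 19267) = (49112 + 16*(-46)/(-181))/(-11031) = (49112 + 16*(-1/181)*(-46))*(-1/11031) = (49112 + 736/181)*(-1/11031) = (8890008/181)*(-1/11031) = -2963336/665537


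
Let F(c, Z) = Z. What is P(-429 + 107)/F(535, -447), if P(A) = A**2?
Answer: -103684/447 ≈ -231.96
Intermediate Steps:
P(-429 + 107)/F(535, -447) = (-429 + 107)**2/(-447) = (-322)**2*(-1/447) = 103684*(-1/447) = -103684/447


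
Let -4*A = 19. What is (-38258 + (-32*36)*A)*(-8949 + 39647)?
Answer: -1006464628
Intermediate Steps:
A = -19/4 (A = -¼*19 = -19/4 ≈ -4.7500)
(-38258 + (-32*36)*A)*(-8949 + 39647) = (-38258 - 32*36*(-19/4))*(-8949 + 39647) = (-38258 - 1152*(-19/4))*30698 = (-38258 + 5472)*30698 = -32786*30698 = -1006464628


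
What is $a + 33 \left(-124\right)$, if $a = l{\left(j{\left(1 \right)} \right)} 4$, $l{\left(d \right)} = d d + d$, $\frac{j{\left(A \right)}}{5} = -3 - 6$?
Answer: $3828$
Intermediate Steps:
$j{\left(A \right)} = -45$ ($j{\left(A \right)} = 5 \left(-3 - 6\right) = 5 \left(-9\right) = -45$)
$l{\left(d \right)} = d + d^{2}$ ($l{\left(d \right)} = d^{2} + d = d + d^{2}$)
$a = 7920$ ($a = - 45 \left(1 - 45\right) 4 = \left(-45\right) \left(-44\right) 4 = 1980 \cdot 4 = 7920$)
$a + 33 \left(-124\right) = 7920 + 33 \left(-124\right) = 7920 - 4092 = 3828$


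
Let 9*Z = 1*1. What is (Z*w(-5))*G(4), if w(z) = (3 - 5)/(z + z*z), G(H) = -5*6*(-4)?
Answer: -4/3 ≈ -1.3333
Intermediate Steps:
Z = ⅑ (Z = (1*1)/9 = (⅑)*1 = ⅑ ≈ 0.11111)
G(H) = 120 (G(H) = -30*(-4) = 120)
w(z) = -2/(z + z²)
(Z*w(-5))*G(4) = ((-2/(-5*(1 - 5)))/9)*120 = ((-2*(-⅕)/(-4))/9)*120 = ((-2*(-⅕)*(-¼))/9)*120 = ((⅑)*(-⅒))*120 = -1/90*120 = -4/3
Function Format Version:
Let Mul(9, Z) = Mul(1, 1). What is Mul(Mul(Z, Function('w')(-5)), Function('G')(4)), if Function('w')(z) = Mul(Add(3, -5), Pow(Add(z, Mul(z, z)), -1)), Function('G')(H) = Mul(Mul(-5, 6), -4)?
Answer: Rational(-4, 3) ≈ -1.3333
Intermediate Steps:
Z = Rational(1, 9) (Z = Mul(Rational(1, 9), Mul(1, 1)) = Mul(Rational(1, 9), 1) = Rational(1, 9) ≈ 0.11111)
Function('G')(H) = 120 (Function('G')(H) = Mul(-30, -4) = 120)
Function('w')(z) = Mul(-2, Pow(Add(z, Pow(z, 2)), -1))
Mul(Mul(Z, Function('w')(-5)), Function('G')(4)) = Mul(Mul(Rational(1, 9), Mul(-2, Pow(-5, -1), Pow(Add(1, -5), -1))), 120) = Mul(Mul(Rational(1, 9), Mul(-2, Rational(-1, 5), Pow(-4, -1))), 120) = Mul(Mul(Rational(1, 9), Mul(-2, Rational(-1, 5), Rational(-1, 4))), 120) = Mul(Mul(Rational(1, 9), Rational(-1, 10)), 120) = Mul(Rational(-1, 90), 120) = Rational(-4, 3)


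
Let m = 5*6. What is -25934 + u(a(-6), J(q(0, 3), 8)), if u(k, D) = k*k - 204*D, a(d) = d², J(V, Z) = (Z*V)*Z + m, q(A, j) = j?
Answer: -69926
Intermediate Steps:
m = 30
J(V, Z) = 30 + V*Z² (J(V, Z) = (Z*V)*Z + 30 = (V*Z)*Z + 30 = V*Z² + 30 = 30 + V*Z²)
u(k, D) = k² - 204*D
-25934 + u(a(-6), J(q(0, 3), 8)) = -25934 + (((-6)²)² - 204*(30 + 3*8²)) = -25934 + (36² - 204*(30 + 3*64)) = -25934 + (1296 - 204*(30 + 192)) = -25934 + (1296 - 204*222) = -25934 + (1296 - 45288) = -25934 - 43992 = -69926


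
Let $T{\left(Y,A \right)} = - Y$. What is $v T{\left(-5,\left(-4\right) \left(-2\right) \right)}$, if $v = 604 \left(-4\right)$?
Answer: $-12080$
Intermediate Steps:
$v = -2416$
$v T{\left(-5,\left(-4\right) \left(-2\right) \right)} = - 2416 \left(\left(-1\right) \left(-5\right)\right) = \left(-2416\right) 5 = -12080$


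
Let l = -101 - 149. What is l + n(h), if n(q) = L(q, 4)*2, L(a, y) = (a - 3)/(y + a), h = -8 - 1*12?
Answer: -1977/8 ≈ -247.13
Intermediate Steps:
h = -20 (h = -8 - 12 = -20)
L(a, y) = (-3 + a)/(a + y)
n(q) = 2*(-3 + q)/(4 + q) (n(q) = ((-3 + q)/(q + 4))*2 = ((-3 + q)/(4 + q))*2 = 2*(-3 + q)/(4 + q))
l = -250
l + n(h) = -250 + 2*(-3 - 20)/(4 - 20) = -250 + 2*(-23)/(-16) = -250 + 2*(-1/16)*(-23) = -250 + 23/8 = -1977/8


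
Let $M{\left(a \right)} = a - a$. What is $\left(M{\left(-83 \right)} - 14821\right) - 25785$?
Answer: $-40606$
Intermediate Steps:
$M{\left(a \right)} = 0$
$\left(M{\left(-83 \right)} - 14821\right) - 25785 = \left(0 - 14821\right) - 25785 = -14821 - 25785 = -40606$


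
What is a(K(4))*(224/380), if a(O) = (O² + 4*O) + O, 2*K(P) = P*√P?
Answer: 2016/95 ≈ 21.221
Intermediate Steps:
K(P) = P^(3/2)/2 (K(P) = (P*√P)/2 = P^(3/2)/2)
a(O) = O² + 5*O
a(K(4))*(224/380) = ((4^(3/2)/2)*(5 + 4^(3/2)/2))*(224/380) = (((½)*8)*(5 + (½)*8))*(224*(1/380)) = (4*(5 + 4))*(56/95) = (4*9)*(56/95) = 36*(56/95) = 2016/95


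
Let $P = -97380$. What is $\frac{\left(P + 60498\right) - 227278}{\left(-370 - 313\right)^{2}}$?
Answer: $- \frac{264160}{466489} \approx -0.56627$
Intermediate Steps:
$\frac{\left(P + 60498\right) - 227278}{\left(-370 - 313\right)^{2}} = \frac{\left(-97380 + 60498\right) - 227278}{\left(-370 - 313\right)^{2}} = \frac{-36882 - 227278}{\left(-683\right)^{2}} = - \frac{264160}{466489}$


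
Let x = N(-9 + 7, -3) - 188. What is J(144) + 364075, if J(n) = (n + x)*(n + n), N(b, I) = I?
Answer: 350539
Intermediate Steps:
x = -191 (x = -3 - 188 = -191)
J(n) = 2*n*(-191 + n) (J(n) = (n - 191)*(n + n) = (-191 + n)*(2*n) = 2*n*(-191 + n))
J(144) + 364075 = 2*144*(-191 + 144) + 364075 = 2*144*(-47) + 364075 = -13536 + 364075 = 350539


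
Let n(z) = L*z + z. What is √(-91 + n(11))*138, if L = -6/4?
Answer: 69*I*√386 ≈ 1355.6*I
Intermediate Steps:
L = -3/2 (L = -6/4 = -1*3/2 = -3/2 ≈ -1.5000)
n(z) = -z/2 (n(z) = -3*z/2 + z = -z/2)
√(-91 + n(11))*138 = √(-91 - ½*11)*138 = √(-91 - 11/2)*138 = √(-193/2)*138 = (I*√386/2)*138 = 69*I*√386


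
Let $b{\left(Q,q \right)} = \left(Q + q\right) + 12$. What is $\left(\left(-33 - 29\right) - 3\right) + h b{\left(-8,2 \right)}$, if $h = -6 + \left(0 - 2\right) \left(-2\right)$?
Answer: $-77$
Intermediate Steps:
$b{\left(Q,q \right)} = 12 + Q + q$
$h = -2$ ($h = -6 - -4 = -6 + 4 = -2$)
$\left(\left(-33 - 29\right) - 3\right) + h b{\left(-8,2 \right)} = \left(\left(-33 - 29\right) - 3\right) - 2 \left(12 - 8 + 2\right) = \left(\left(-33 - 29\right) - 3\right) - 12 = \left(-62 - 3\right) - 12 = -65 - 12 = -77$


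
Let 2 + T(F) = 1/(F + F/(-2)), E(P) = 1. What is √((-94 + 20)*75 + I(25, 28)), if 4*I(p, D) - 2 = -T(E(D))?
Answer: I*√22198/2 ≈ 74.495*I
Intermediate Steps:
T(F) = -2 + 2/F (T(F) = -2 + 1/(F + F/(-2)) = -2 + 1/(F + F*(-½)) = -2 + 1/(F - F/2) = -2 + 1/(F/2) = -2 + 2/F)
I(p, D) = ½ (I(p, D) = ½ + (-(-2 + 2/1))/4 = ½ + (-(-2 + 2*1))/4 = ½ + (-(-2 + 2))/4 = ½ + (-1*0)/4 = ½ + (¼)*0 = ½ + 0 = ½)
√((-94 + 20)*75 + I(25, 28)) = √((-94 + 20)*75 + ½) = √(-74*75 + ½) = √(-5550 + ½) = √(-11099/2) = I*√22198/2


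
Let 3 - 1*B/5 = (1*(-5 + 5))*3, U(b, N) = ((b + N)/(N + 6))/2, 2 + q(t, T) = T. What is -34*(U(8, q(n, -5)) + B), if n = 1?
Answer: -493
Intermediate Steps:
q(t, T) = -2 + T
U(b, N) = (N + b)/(2*(6 + N)) (U(b, N) = ((N + b)/(6 + N))*(1/2) = (N + b)/(2*(6 + N)))
B = 15 (B = 15 - 5*1*(-5 + 5)*3 = 15 - 5*1*0*3 = 15 - 0*3 = 15 - 5*0 = 15 + 0 = 15)
-34*(U(8, q(n, -5)) + B) = -34*(((-2 - 5) + 8)/(2*(6 + (-2 - 5))) + 15) = -34*((-7 + 8)/(2*(6 - 7)) + 15) = -34*((1/2)*1/(-1) + 15) = -34*((1/2)*(-1)*1 + 15) = -34*(-1/2 + 15) = -34*29/2 = -493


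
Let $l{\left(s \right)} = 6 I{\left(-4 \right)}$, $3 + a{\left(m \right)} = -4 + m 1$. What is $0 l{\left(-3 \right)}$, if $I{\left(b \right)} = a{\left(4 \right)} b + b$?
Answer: $0$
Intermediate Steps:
$a{\left(m \right)} = -7 + m$ ($a{\left(m \right)} = -3 + \left(-4 + m 1\right) = -3 + \left(-4 + m\right) = -7 + m$)
$I{\left(b \right)} = - 2 b$ ($I{\left(b \right)} = \left(-7 + 4\right) b + b = - 3 b + b = - 2 b$)
$l{\left(s \right)} = 48$ ($l{\left(s \right)} = 6 \left(\left(-2\right) \left(-4\right)\right) = 6 \cdot 8 = 48$)
$0 l{\left(-3 \right)} = 0 \cdot 48 = 0$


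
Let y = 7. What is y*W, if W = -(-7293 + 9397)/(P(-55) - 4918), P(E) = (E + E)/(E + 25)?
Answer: 44184/14743 ≈ 2.9969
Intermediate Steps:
P(E) = 2*E/(25 + E) (P(E) = (2*E)/(25 + E) = 2*E/(25 + E))
W = 6312/14743 (W = -(-7293 + 9397)/(2*(-55)/(25 - 55) - 4918) = -2104/(2*(-55)/(-30) - 4918) = -2104/(2*(-55)*(-1/30) - 4918) = -2104/(11/3 - 4918) = -2104/(-14743/3) = -2104*(-3)/14743 = -1*(-6312/14743) = 6312/14743 ≈ 0.42814)
y*W = 7*(6312/14743) = 44184/14743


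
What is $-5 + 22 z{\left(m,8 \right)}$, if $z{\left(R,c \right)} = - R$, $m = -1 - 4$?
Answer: $105$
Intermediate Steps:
$m = -5$ ($m = -1 - 4 = -5$)
$-5 + 22 z{\left(m,8 \right)} = -5 + 22 \left(\left(-1\right) \left(-5\right)\right) = -5 + 22 \cdot 5 = -5 + 110 = 105$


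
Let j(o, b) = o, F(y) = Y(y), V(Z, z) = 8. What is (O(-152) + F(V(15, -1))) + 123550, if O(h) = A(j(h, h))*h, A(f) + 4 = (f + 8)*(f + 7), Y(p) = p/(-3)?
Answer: -9148814/3 ≈ -3.0496e+6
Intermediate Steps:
Y(p) = -p/3 (Y(p) = p*(-1/3) = -p/3)
F(y) = -y/3
A(f) = -4 + (7 + f)*(8 + f) (A(f) = -4 + (f + 8)*(f + 7) = -4 + (8 + f)*(7 + f) = -4 + (7 + f)*(8 + f))
O(h) = h*(52 + h**2 + 15*h) (O(h) = (52 + h**2 + 15*h)*h = h*(52 + h**2 + 15*h))
(O(-152) + F(V(15, -1))) + 123550 = (-152*(52 + (-152)**2 + 15*(-152)) - 1/3*8) + 123550 = (-152*(52 + 23104 - 2280) - 8/3) + 123550 = (-152*20876 - 8/3) + 123550 = (-3173152 - 8/3) + 123550 = -9519464/3 + 123550 = -9148814/3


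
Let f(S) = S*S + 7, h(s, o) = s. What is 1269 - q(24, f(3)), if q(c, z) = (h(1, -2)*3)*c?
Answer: 1197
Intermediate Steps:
f(S) = 7 + S**2 (f(S) = S**2 + 7 = 7 + S**2)
q(c, z) = 3*c (q(c, z) = (1*3)*c = 3*c)
1269 - q(24, f(3)) = 1269 - 3*24 = 1269 - 1*72 = 1269 - 72 = 1197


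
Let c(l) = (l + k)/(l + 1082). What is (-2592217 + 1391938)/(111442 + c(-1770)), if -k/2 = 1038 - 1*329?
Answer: -68815996/6389607 ≈ -10.770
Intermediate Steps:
k = -1418 (k = -2*(1038 - 1*329) = -2*(1038 - 329) = -2*709 = -1418)
c(l) = (-1418 + l)/(1082 + l) (c(l) = (l - 1418)/(l + 1082) = (-1418 + l)/(1082 + l))
(-2592217 + 1391938)/(111442 + c(-1770)) = (-2592217 + 1391938)/(111442 + (-1418 - 1770)/(1082 - 1770)) = -1200279/(111442 - 3188/(-688)) = -1200279/(111442 - 1/688*(-3188)) = -1200279/(111442 + 797/172) = -1200279/19168821/172 = -1200279*172/19168821 = -68815996/6389607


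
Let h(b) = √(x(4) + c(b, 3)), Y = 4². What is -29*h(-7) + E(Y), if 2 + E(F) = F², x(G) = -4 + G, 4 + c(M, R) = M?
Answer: 254 - 29*I*√11 ≈ 254.0 - 96.182*I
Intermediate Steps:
c(M, R) = -4 + M
Y = 16
h(b) = √(-4 + b) (h(b) = √((-4 + 4) + (-4 + b)) = √(0 + (-4 + b)) = √(-4 + b))
E(F) = -2 + F²
-29*h(-7) + E(Y) = -29*√(-4 - 7) + (-2 + 16²) = -29*I*√11 + (-2 + 256) = -29*I*√11 + 254 = 254 - 29*I*√11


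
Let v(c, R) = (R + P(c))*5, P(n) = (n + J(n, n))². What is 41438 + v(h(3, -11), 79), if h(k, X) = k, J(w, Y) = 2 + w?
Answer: 42153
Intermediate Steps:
P(n) = (2 + 2*n)² (P(n) = (n + (2 + n))² = (2 + 2*n)²)
v(c, R) = 5*R + 20*(1 + c)² (v(c, R) = (R + 4*(1 + c)²)*5 = 5*R + 20*(1 + c)²)
41438 + v(h(3, -11), 79) = 41438 + (5*79 + 20*(1 + 3)²) = 41438 + (395 + 20*4²) = 41438 + (395 + 20*16) = 41438 + (395 + 320) = 41438 + 715 = 42153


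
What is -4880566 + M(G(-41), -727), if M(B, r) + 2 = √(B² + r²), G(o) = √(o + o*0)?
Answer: -4880568 + 2*√132122 ≈ -4.8798e+6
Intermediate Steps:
G(o) = √o (G(o) = √(o + 0) = √o)
M(B, r) = -2 + √(B² + r²)
-4880566 + M(G(-41), -727) = -4880566 + (-2 + √((√(-41))² + (-727)²)) = -4880566 + (-2 + √((I*√41)² + 528529)) = -4880566 + (-2 + √(-41 + 528529)) = -4880566 + (-2 + √528488) = -4880566 + (-2 + 2*√132122) = -4880568 + 2*√132122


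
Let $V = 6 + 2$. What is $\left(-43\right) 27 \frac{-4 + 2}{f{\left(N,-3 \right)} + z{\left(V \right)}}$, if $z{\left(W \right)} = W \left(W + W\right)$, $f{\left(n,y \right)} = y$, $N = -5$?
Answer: $\frac{2322}{125} \approx 18.576$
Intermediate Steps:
$V = 8$
$z{\left(W \right)} = 2 W^{2}$ ($z{\left(W \right)} = W 2 W = 2 W^{2}$)
$\left(-43\right) 27 \frac{-4 + 2}{f{\left(N,-3 \right)} + z{\left(V \right)}} = \left(-43\right) 27 \frac{-4 + 2}{-3 + 2 \cdot 8^{2}} = - 1161 \left(- \frac{2}{-3 + 2 \cdot 64}\right) = - 1161 \left(- \frac{2}{-3 + 128}\right) = - 1161 \left(- \frac{2}{125}\right) = - 1161 \left(\left(-2\right) \frac{1}{125}\right) = \left(-1161\right) \left(- \frac{2}{125}\right) = \frac{2322}{125}$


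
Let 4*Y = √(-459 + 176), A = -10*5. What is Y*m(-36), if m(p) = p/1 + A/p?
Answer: -623*I*√283/72 ≈ -145.56*I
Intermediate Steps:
A = -50
m(p) = p - 50/p (m(p) = p/1 - 50/p = p*1 - 50/p = p - 50/p)
Y = I*√283/4 (Y = √(-459 + 176)/4 = √(-283)/4 = (I*√283)/4 = I*√283/4 ≈ 4.2057*I)
Y*m(-36) = (I*√283/4)*(-36 - 50/(-36)) = (I*√283/4)*(-36 - 50*(-1/36)) = (I*√283/4)*(-36 + 25/18) = (I*√283/4)*(-623/18) = -623*I*√283/72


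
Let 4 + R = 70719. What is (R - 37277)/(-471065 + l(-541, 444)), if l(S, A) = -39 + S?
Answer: -11146/157215 ≈ -0.070897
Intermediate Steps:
R = 70715 (R = -4 + 70719 = 70715)
(R - 37277)/(-471065 + l(-541, 444)) = (70715 - 37277)/(-471065 + (-39 - 541)) = 33438/(-471065 - 580) = 33438/(-471645) = 33438*(-1/471645) = -11146/157215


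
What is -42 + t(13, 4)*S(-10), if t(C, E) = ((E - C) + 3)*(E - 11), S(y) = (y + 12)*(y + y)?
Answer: -1722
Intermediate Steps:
S(y) = 2*y*(12 + y) (S(y) = (12 + y)*(2*y) = 2*y*(12 + y))
t(C, E) = (-11 + E)*(3 + E - C) (t(C, E) = (3 + E - C)*(-11 + E) = (-11 + E)*(3 + E - C))
-42 + t(13, 4)*S(-10) = -42 + (-33 + 4**2 - 8*4 + 11*13 - 1*13*4)*(2*(-10)*(12 - 10)) = -42 + (-33 + 16 - 32 + 143 - 52)*(2*(-10)*2) = -42 + 42*(-40) = -42 - 1680 = -1722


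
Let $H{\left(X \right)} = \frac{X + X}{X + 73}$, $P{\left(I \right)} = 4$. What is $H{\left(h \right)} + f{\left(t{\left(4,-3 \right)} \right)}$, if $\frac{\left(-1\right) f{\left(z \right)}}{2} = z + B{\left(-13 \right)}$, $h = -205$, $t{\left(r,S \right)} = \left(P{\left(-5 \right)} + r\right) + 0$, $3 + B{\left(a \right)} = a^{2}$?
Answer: $- \frac{22763}{66} \approx -344.89$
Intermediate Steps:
$B{\left(a \right)} = -3 + a^{2}$
$t{\left(r,S \right)} = 4 + r$ ($t{\left(r,S \right)} = \left(4 + r\right) + 0 = 4 + r$)
$H{\left(X \right)} = \frac{2 X}{73 + X}$
$f{\left(z \right)} = -332 - 2 z$ ($f{\left(z \right)} = - 2 \left(z - \left(3 - \left(-13\right)^{2}\right)\right) = - 2 \left(z + \left(-3 + 169\right)\right) = - 2 \left(z + 166\right) = - 2 \left(166 + z\right) = -332 - 2 z$)
$H{\left(h \right)} + f{\left(t{\left(4,-3 \right)} \right)} = 2 \left(-205\right) \frac{1}{73 - 205} - \left(332 + 2 \left(4 + 4\right)\right) = 2 \left(-205\right) \frac{1}{-132} - 348 = 2 \left(-205\right) \left(- \frac{1}{132}\right) - 348 = \frac{205}{66} - 348 = - \frac{22763}{66}$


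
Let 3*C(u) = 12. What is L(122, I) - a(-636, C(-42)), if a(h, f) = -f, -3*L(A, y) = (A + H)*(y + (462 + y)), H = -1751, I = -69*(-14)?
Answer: 1299946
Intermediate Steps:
I = 966
C(u) = 4 (C(u) = (1/3)*12 = 4)
L(A, y) = -(-1751 + A)*(462 + 2*y)/3 (L(A, y) = -(A - 1751)*(y + (462 + y))/3 = -(-1751 + A)*(462 + 2*y)/3)
L(122, I) - a(-636, C(-42)) = (269654 - 154*122 + (3502/3)*966 - 2/3*122*966) - (-1)*4 = (269654 - 18788 + 1127644 - 78568) - 1*(-4) = 1299942 + 4 = 1299946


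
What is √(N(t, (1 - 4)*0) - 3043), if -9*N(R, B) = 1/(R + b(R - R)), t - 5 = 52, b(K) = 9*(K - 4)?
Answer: 2*I*√3019422/63 ≈ 55.163*I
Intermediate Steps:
b(K) = -36 + 9*K (b(K) = 9*(-4 + K) = -36 + 9*K)
t = 57 (t = 5 + 52 = 57)
N(R, B) = -1/(9*(-36 + R)) (N(R, B) = -1/(9*(R + (-36 + 9*(R - R)))) = -1/(9*(R + (-36 + 9*0))) = -1/(9*(R + (-36 + 0))) = -1/(9*(R - 36)) = -1/(9*(-36 + R)))
√(N(t, (1 - 4)*0) - 3043) = √(-1/(-324 + 9*57) - 3043) = √(-1/(-324 + 513) - 3043) = √(-1/189 - 3043) = √(-575128/189) = 2*I*√3019422/63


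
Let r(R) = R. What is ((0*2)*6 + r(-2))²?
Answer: 4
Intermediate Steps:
((0*2)*6 + r(-2))² = ((0*2)*6 - 2)² = (0*6 - 2)² = (0 - 2)² = (-2)² = 4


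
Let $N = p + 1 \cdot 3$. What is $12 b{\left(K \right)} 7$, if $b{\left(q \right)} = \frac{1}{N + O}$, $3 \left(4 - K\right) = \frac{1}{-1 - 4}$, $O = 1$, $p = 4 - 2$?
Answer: $14$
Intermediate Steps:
$p = 2$ ($p = 4 - 2 = 2$)
$K = \frac{61}{15}$ ($K = 4 - \frac{1}{3 \left(-1 - 4\right)} = 4 - \frac{1}{3 \left(-5\right)} = 4 - - \frac{1}{15} = 4 + \frac{1}{15} = \frac{61}{15} \approx 4.0667$)
$N = 5$ ($N = 2 + 1 \cdot 3 = 2 + 3 = 5$)
$b{\left(q \right)} = \frac{1}{6}$ ($b{\left(q \right)} = \frac{1}{5 + 1} = \frac{1}{6}$)
$12 b{\left(K \right)} 7 = 12 \cdot \frac{1}{6} \cdot 7 = 2 \cdot 7 = 14$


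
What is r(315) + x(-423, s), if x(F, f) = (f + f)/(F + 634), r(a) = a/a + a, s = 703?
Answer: 68082/211 ≈ 322.66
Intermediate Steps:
r(a) = 1 + a
x(F, f) = 2*f/(634 + F) (x(F, f) = (2*f)/(634 + F) = 2*f/(634 + F))
r(315) + x(-423, s) = (1 + 315) + 2*703/(634 - 423) = 316 + 2*703/211 = 316 + 2*703*(1/211) = 316 + 1406/211 = 68082/211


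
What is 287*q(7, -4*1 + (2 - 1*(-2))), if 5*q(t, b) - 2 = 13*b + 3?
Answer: 287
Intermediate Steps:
q(t, b) = 1 + 13*b/5 (q(t, b) = ⅖ + (13*b + 3)/5 = ⅖ + (3 + 13*b)/5 = ⅖ + (⅗ + 13*b/5) = 1 + 13*b/5)
287*q(7, -4*1 + (2 - 1*(-2))) = 287*(1 + 13*(-4*1 + (2 - 1*(-2)))/5) = 287*(1 + 13*(-4 + (2 + 2))/5) = 287*(1 + 13*(-4 + 4)/5) = 287*(1 + (13/5)*0) = 287*(1 + 0) = 287*1 = 287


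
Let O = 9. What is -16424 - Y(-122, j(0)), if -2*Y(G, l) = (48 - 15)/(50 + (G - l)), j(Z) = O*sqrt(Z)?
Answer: -788363/48 ≈ -16424.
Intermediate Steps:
j(Z) = 9*sqrt(Z)
Y(G, l) = -33/(2*(50 + G - l)) (Y(G, l) = -(48 - 15)/(2*(50 + (G - l))) = -33/(2*(50 + G - l)))
-16424 - Y(-122, j(0)) = -16424 - 33/(2*(-50 + 9*sqrt(0) - 1*(-122))) = -16424 - 33/(2*(-50 + 9*0 + 122)) = -16424 - 33/(2*(-50 + 0 + 122)) = -16424 - 33/(2*72) = -16424 - 1*11/48 = -16424 - 11/48 = -788363/48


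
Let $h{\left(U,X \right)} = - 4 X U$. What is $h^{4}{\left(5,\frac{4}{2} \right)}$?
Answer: $2560000$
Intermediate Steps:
$h{\left(U,X \right)} = - 4 U X$
$h^{4}{\left(5,\frac{4}{2} \right)} = \left(\left(-4\right) 5 \cdot \frac{4}{2}\right)^{4} = \left(\left(-4\right) 5 \cdot 4 \cdot \frac{1}{2}\right)^{4} = \left(\left(-4\right) 5 \cdot 2\right)^{4} = \left(-40\right)^{4} = 2560000$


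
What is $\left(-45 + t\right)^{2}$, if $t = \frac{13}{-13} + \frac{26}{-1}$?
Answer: $5184$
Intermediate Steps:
$t = -27$ ($t = 13 \left(- \frac{1}{13}\right) + 26 \left(-1\right) = -1 - 26 = -27$)
$\left(-45 + t\right)^{2} = \left(-45 - 27\right)^{2} = \left(-72\right)^{2} = 5184$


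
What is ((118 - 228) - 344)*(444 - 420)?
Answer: -10896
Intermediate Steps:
((118 - 228) - 344)*(444 - 420) = (-110 - 344)*24 = -454*24 = -10896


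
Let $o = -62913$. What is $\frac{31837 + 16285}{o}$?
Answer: $- \frac{48122}{62913} \approx -0.7649$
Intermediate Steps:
$\frac{31837 + 16285}{o} = \frac{31837 + 16285}{-62913} = 48122 \left(- \frac{1}{62913}\right) = - \frac{48122}{62913}$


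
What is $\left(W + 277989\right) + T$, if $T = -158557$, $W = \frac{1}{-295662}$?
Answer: $\frac{35311503983}{295662} \approx 1.1943 \cdot 10^{5}$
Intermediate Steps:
$W = - \frac{1}{295662} \approx -3.3822 \cdot 10^{-6}$
$\left(W + 277989\right) + T = \left(- \frac{1}{295662} + 277989\right) - 158557 = \frac{82190783717}{295662} - 158557 = \frac{35311503983}{295662}$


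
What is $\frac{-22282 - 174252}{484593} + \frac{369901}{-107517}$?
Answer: $- \frac{22264686819}{5789109509} \approx -3.846$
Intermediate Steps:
$\frac{-22282 - 174252}{484593} + \frac{369901}{-107517} = \left(-196534\right) \frac{1}{484593} + 369901 \left(- \frac{1}{107517}\right) = - \frac{196534}{484593} - \frac{369901}{107517} = - \frac{22264686819}{5789109509}$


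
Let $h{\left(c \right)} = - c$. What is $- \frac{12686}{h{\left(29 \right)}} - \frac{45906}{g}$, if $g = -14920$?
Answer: $\frac{95303197}{216340} \approx 440.52$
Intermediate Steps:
$- \frac{12686}{h{\left(29 \right)}} - \frac{45906}{g} = - \frac{12686}{\left(-1\right) 29} - \frac{45906}{-14920} = - \frac{12686}{-29} - - \frac{22953}{7460} = \left(-12686\right) \left(- \frac{1}{29}\right) + \frac{22953}{7460} = \frac{12686}{29} + \frac{22953}{7460} = \frac{95303197}{216340}$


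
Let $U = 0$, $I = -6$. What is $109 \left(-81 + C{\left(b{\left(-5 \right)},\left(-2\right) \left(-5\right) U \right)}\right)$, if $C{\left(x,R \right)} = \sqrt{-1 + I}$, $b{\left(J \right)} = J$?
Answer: $-8829 + 109 i \sqrt{7} \approx -8829.0 + 288.39 i$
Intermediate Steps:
$C{\left(x,R \right)} = i \sqrt{7}$ ($C{\left(x,R \right)} = \sqrt{-1 - 6} = \sqrt{-7} = i \sqrt{7}$)
$109 \left(-81 + C{\left(b{\left(-5 \right)},\left(-2\right) \left(-5\right) U \right)}\right) = 109 \left(-81 + i \sqrt{7}\right) = -8829 + 109 i \sqrt{7}$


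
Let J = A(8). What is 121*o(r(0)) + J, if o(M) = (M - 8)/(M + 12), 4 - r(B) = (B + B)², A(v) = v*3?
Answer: -25/4 ≈ -6.2500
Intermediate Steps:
A(v) = 3*v
r(B) = 4 - 4*B² (r(B) = 4 - (B + B)² = 4 - (2*B)² = 4 - 4*B²)
J = 24 (J = 3*8 = 24)
o(M) = (-8 + M)/(12 + M)
121*o(r(0)) + J = 121*((-8 + (4 - 4*0²))/(12 + (4 - 4*0²))) + 24 = 121*((-8 + (4 - 4*0))/(12 + (4 - 4*0))) + 24 = 121*((-8 + (4 + 0))/(12 + (4 + 0))) + 24 = 121*((-8 + 4)/(12 + 4)) + 24 = 121*(-4/16) + 24 = 121*((1/16)*(-4)) + 24 = 121*(-¼) + 24 = -121/4 + 24 = -25/4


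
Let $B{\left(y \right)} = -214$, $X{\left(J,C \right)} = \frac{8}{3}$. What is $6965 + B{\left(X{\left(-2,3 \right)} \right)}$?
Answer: $6751$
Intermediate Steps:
$X{\left(J,C \right)} = \frac{8}{3}$ ($X{\left(J,C \right)} = 8 \cdot \frac{1}{3} = \frac{8}{3}$)
$6965 + B{\left(X{\left(-2,3 \right)} \right)} = 6965 - 214 = 6751$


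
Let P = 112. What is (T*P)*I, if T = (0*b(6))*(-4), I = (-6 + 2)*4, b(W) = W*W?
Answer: 0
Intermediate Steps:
b(W) = W**2
I = -16 (I = -4*4 = -16)
T = 0 (T = (0*6**2)*(-4) = (0*36)*(-4) = 0*(-4) = 0)
(T*P)*I = (0*112)*(-16) = 0*(-16) = 0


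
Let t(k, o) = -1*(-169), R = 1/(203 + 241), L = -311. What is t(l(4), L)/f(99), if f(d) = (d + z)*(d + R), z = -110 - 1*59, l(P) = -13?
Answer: -37518/1538495 ≈ -0.024386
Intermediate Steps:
z = -169 (z = -110 - 59 = -169)
R = 1/444 ≈ 0.0022523
t(k, o) = 169
f(d) = (-169 + d)*(1/444 + d) (f(d) = (d - 169)*(d + 1/444) = (-169 + d)*(1/444 + d))
t(l(4), L)/f(99) = 169/(-169/444 + 99**2 - 75035/444*99) = 169/(-169/444 + 9801 - 2476155/148) = 169/(-1538495/222) = 169*(-222/1538495) = -37518/1538495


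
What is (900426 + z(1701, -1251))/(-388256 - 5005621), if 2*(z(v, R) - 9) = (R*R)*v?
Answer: -887955857/3595918 ≈ -246.93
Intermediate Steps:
z(v, R) = 9 + v*R²/2 (z(v, R) = 9 + ((R*R)*v)/2 = 9 + (R²*v)/2 = 9 + (v*R²)/2 = 9 + v*R²/2)
(900426 + z(1701, -1251))/(-388256 - 5005621) = (900426 + (9 + (½)*1701*(-1251)²))/(-388256 - 5005621) = (900426 + (9 + (½)*1701*1565001))/(-5393877) = (900426 + (9 + 2662066701/2))*(-1/5393877) = (900426 + 2662066719/2)*(-1/5393877) = (2663867571/2)*(-1/5393877) = -887955857/3595918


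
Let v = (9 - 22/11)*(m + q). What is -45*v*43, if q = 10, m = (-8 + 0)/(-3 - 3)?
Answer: -153510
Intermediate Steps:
m = 4/3 (m = -8/(-6) = -8*(-⅙) = 4/3 ≈ 1.3333)
v = 238/3 (v = (9 - 22/11)*(4/3 + 10) = (9 - 22*1/11)*(34/3) = (9 - 2)*(34/3) = 7*(34/3) = 238/3 ≈ 79.333)
-45*v*43 = -45*238/3*43 = -3570*43 = -153510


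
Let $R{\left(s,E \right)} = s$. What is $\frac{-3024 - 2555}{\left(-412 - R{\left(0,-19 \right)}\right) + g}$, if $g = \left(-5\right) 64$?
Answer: $\frac{5579}{732} \approx 7.6216$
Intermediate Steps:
$g = -320$
$\frac{-3024 - 2555}{\left(-412 - R{\left(0,-19 \right)}\right) + g} = \frac{-3024 - 2555}{\left(-412 - 0\right) - 320} = - \frac{5579}{\left(-412 + 0\right) - 320} = - \frac{5579}{-412 - 320} = - \frac{5579}{-732} = \left(-5579\right) \left(- \frac{1}{732}\right) = \frac{5579}{732}$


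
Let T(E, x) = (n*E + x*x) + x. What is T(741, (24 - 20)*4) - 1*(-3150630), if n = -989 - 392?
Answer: 2127581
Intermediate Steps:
n = -1381
T(E, x) = x + x² - 1381*E (T(E, x) = (-1381*E + x*x) + x = (-1381*E + x²) + x = (x² - 1381*E) + x = x + x² - 1381*E)
T(741, (24 - 20)*4) - 1*(-3150630) = ((24 - 20)*4 + ((24 - 20)*4)² - 1381*741) - 1*(-3150630) = (4*4 + (4*4)² - 1023321) + 3150630 = (16 + 16² - 1023321) + 3150630 = (16 + 256 - 1023321) + 3150630 = -1023049 + 3150630 = 2127581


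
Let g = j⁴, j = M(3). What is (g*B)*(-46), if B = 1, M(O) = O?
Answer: -3726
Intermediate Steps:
j = 3
g = 81 (g = 3⁴ = 81)
(g*B)*(-46) = (81*1)*(-46) = 81*(-46) = -3726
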